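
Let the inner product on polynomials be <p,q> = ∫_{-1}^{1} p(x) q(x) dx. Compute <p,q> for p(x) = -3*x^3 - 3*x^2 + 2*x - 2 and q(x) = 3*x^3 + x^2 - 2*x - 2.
<p,q> = 316/35

Expand the product: p(x)·q(x) = -9*x^6 - 12*x^5 + 9*x^4 + 8*x^3 + 4.
∫_{-1}^{1} of each monomial x^k gives [2/(k+1) if k even, 0 if k odd]. Integrating term-by-term (or equivalently evaluating the antiderivative F(x) = -9*x^7/7 - 2*x^6 + 9*x^5/5 + 2*x^4 + 4*x at the endpoints):
  F(1) − F(−1) = 158/35 − (-158/35) = 316/35.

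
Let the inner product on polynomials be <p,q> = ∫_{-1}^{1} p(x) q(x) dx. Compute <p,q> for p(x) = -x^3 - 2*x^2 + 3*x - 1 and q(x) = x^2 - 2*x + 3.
<p,q> = -44/3

Expand the product: p(x)·q(x) = -x^5 + 4*x^3 - 13*x^2 + 11*x - 3.
∫_{-1}^{1} of each monomial x^k gives [2/(k+1) if k even, 0 if k odd]. Integrating term-by-term (or equivalently evaluating the antiderivative F(x) = -x^6/6 + x^4 - 13*x^3/3 + 11*x^2/2 - 3*x at the endpoints):
  F(1) − F(−1) = -1 − (41/3) = -44/3.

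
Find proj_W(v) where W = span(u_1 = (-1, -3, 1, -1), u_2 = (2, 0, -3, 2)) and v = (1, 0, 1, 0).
proj_W(v) = (-17/155, 21/155, 29/155, -17/155)

Set up U = [u_1 | ... | u_2] ∈ R^(4×2). The projector onto W = col(U) is P = U (U^T U)^(-1) U^T.
Compute U^T U =
  [12, -7]
  [-7, 17],
and U^T v = (0, -1).
Solve U^T U · c = U^T v for the coefficients: c = (-7/155, -12/155). The projection is proj_W(v) = U c.
Check: (v - proj_W(v)) · u_1 = 0  (should be 0).
Check: (v - proj_W(v)) · u_2 = 0  (should be 0).
Result: proj_W(v) = (-17/155, 21/155, 29/155, -17/155).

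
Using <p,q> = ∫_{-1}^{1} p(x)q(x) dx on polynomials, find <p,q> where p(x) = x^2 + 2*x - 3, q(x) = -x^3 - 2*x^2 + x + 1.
<p,q> = -8/5

Expand the product: p(x)·q(x) = -x^5 - 4*x^4 + 9*x^2 - x - 3.
∫_{-1}^{1} of each monomial x^k gives [2/(k+1) if k even, 0 if k odd]. Integrating term-by-term (or equivalently evaluating the antiderivative F(x) = -x^6/6 - 4*x^5/5 + 3*x^3 - x^2/2 - 3*x at the endpoints):
  F(1) − F(−1) = -22/15 − (2/15) = -8/5.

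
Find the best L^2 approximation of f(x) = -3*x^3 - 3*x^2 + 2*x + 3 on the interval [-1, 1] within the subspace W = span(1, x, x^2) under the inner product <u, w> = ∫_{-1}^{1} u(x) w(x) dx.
g(x) = -3*x^2 + x/5 + 3

The best approximation g ∈ W is the orthogonal projection of f onto W. Writing g = a_0 + a_1 x + a_2 x^2, the coefficients solve the normal equations G · a = b where
  G_{ij} = <φ_i, φ_j> and b_i = <f, φ_i>, with φ_0 = 1, φ_1 = x, φ_2 = x^2.
G =
  [2, 0, 2/3]
  [0, 2/3, 0]
  [2/3, 0, 2/5],
b = (4, 2/15, 4/5).
Solving gives a_0 = 3, a_1 = 1/5, a_2 = -3, so
  g(x) = -3*x^2 + x/5 + 3.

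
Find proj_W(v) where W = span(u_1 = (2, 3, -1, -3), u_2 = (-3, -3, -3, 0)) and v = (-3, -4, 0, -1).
proj_W(v) = (-135/53, -152/53, -84/53, 51/53)

Set up U = [u_1 | ... | u_2] ∈ R^(4×2). The projector onto W = col(U) is P = U (U^T U)^(-1) U^T.
Compute U^T U =
  [23, -12]
  [-12, 27],
and U^T v = (-15, 21).
Solve U^T U · c = U^T v for the coefficients: c = (-17/53, 101/159). The projection is proj_W(v) = U c.
Check: (v - proj_W(v)) · u_1 = 0  (should be 0).
Check: (v - proj_W(v)) · u_2 = 0  (should be 0).
Result: proj_W(v) = (-135/53, -152/53, -84/53, 51/53).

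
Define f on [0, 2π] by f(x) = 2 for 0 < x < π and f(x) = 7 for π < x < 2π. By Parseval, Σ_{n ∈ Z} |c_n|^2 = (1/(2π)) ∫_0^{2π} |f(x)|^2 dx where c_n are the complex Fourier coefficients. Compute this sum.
Σ |c_n|^2 = 53/2

Parseval equates the L^2 energy of f (normalised by 1/(2π)) with the ℓ^2 sum of its Fourier coefficients: (1/(2π)) ∫_0^{2π} |f|^2 = Σ |c_n|^2.
Compute the left side: (1/(2π)) [∫_0^π 2^2 dx + ∫_π^{2π} 7^2 dx] = (1/(2π)) · (4π + 49π) = (4 + 49)/2 = 53/2.
So Σ_{n ∈ Z} |c_n|^2 = 53/2.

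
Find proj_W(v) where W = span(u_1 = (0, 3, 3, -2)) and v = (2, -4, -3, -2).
proj_W(v) = (0, -51/22, -51/22, 17/11)

Set up U = [u_1 | ... | u_1] ∈ R^(4×1). The projector onto W = col(U) is P = U (U^T U)^(-1) U^T.
Compute U^T U =
  [22],
and U^T v = (-17).
Solve U^T U · c = U^T v for the coefficients: c = (-17/22). The projection is proj_W(v) = U c.
Check: (v - proj_W(v)) · u_1 = 0  (should be 0).
Result: proj_W(v) = (0, -51/22, -51/22, 17/11).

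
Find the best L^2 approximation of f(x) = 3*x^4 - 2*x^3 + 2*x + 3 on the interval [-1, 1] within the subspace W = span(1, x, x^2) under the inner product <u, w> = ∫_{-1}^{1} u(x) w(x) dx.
g(x) = 18*x^2/7 + 4*x/5 + 96/35

The best approximation g ∈ W is the orthogonal projection of f onto W. Writing g = a_0 + a_1 x + a_2 x^2, the coefficients solve the normal equations G · a = b where
  G_{ij} = <φ_i, φ_j> and b_i = <f, φ_i>, with φ_0 = 1, φ_1 = x, φ_2 = x^2.
G =
  [2, 0, 2/3]
  [0, 2/3, 0]
  [2/3, 0, 2/5],
b = (36/5, 8/15, 20/7).
Solving gives a_0 = 96/35, a_1 = 4/5, a_2 = 18/7, so
  g(x) = 18*x^2/7 + 4*x/5 + 96/35.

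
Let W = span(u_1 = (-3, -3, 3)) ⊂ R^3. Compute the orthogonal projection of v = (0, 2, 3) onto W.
proj_W(v) = (-1/3, -1/3, 1/3)

Set up U = [u_1 | ... | u_1] ∈ R^(3×1). The projector onto W = col(U) is P = U (U^T U)^(-1) U^T.
Compute U^T U =
  [27],
and U^T v = (3).
Solve U^T U · c = U^T v for the coefficients: c = (1/9). The projection is proj_W(v) = U c.
Check: (v - proj_W(v)) · u_1 = 0  (should be 0).
Result: proj_W(v) = (-1/3, -1/3, 1/3).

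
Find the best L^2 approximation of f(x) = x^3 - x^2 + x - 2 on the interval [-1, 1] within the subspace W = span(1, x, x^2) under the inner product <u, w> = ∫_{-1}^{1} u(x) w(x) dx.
g(x) = -x^2 + 8*x/5 - 2

The best approximation g ∈ W is the orthogonal projection of f onto W. Writing g = a_0 + a_1 x + a_2 x^2, the coefficients solve the normal equations G · a = b where
  G_{ij} = <φ_i, φ_j> and b_i = <f, φ_i>, with φ_0 = 1, φ_1 = x, φ_2 = x^2.
G =
  [2, 0, 2/3]
  [0, 2/3, 0]
  [2/3, 0, 2/5],
b = (-14/3, 16/15, -26/15).
Solving gives a_0 = -2, a_1 = 8/5, a_2 = -1, so
  g(x) = -x^2 + 8*x/5 - 2.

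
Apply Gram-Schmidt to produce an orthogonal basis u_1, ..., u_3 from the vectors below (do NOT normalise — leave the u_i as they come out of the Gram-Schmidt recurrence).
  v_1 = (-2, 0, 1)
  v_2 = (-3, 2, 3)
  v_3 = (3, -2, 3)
Orthogonal basis:
  u_1 = (-2, 0, 1)
  u_2 = (3/5, 2, 6/5)
  u_3 = (48/29, -72/29, 96/29)

Apply the Gram-Schmidt recurrence
  u_1 = v_1
  u_i = v_i − Σ_{j<i} ((v_i · u_j) / (u_j · u_j)) · u_j.

Step by step this gives:
  u_1 = (-2, 0, 1)
  u_2 = (3/5, 2, 6/5)
  u_3 = (48/29, -72/29, 96/29)

Orthogonality check:
  u_2 · u_1 = 0 (should be 0)
  u_3 · u_1 = 0 (should be 0)
  u_3 · u_2 = 0 (should be 0)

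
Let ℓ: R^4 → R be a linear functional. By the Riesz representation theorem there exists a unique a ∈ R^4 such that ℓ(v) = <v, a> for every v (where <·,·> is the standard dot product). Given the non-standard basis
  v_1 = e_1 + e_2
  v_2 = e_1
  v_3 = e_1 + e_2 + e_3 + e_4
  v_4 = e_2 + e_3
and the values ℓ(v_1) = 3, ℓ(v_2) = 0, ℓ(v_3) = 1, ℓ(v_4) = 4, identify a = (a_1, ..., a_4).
a = (0, 3, 1, -3)

Write a = (a_1, ..., a_4) in the standard basis. For each basis vector v_i, ℓ(v_i) = <v_i, a> is a linear equation in the a_j's. Collect the n equations into a matrix system V a = ℓ, where row i of V is v_i (expressed in the standard basis). Since V is invertible (lower-triangular with 1s on the diagonal, up to permutation), solve by back-substitution:
  V =
[[1, 1, 0, 0],
 [1, 0, 0, 0],
 [1, 1, 1, 1],
 [0, 1, 1, 0]]
  V a = (3, 0, 1, 4)
Solving gives a = (0, 3, 1, -3).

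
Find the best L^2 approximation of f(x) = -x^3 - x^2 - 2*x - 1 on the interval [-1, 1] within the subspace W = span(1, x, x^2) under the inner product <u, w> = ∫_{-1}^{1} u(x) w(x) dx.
g(x) = -x^2 - 13*x/5 - 1

The best approximation g ∈ W is the orthogonal projection of f onto W. Writing g = a_0 + a_1 x + a_2 x^2, the coefficients solve the normal equations G · a = b where
  G_{ij} = <φ_i, φ_j> and b_i = <f, φ_i>, with φ_0 = 1, φ_1 = x, φ_2 = x^2.
G =
  [2, 0, 2/3]
  [0, 2/3, 0]
  [2/3, 0, 2/5],
b = (-8/3, -26/15, -16/15).
Solving gives a_0 = -1, a_1 = -13/5, a_2 = -1, so
  g(x) = -x^2 - 13*x/5 - 1.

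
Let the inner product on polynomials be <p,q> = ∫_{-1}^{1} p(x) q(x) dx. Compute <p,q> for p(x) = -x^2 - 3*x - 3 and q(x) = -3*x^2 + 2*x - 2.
<p,q> = 248/15

Expand the product: p(x)·q(x) = 3*x^4 + 7*x^3 + 5*x^2 + 6.
∫_{-1}^{1} of each monomial x^k gives [2/(k+1) if k even, 0 if k odd]. Integrating term-by-term (or equivalently evaluating the antiderivative F(x) = 3*x^5/5 + 7*x^4/4 + 5*x^3/3 + 6*x at the endpoints):
  F(1) − F(−1) = 601/60 − (-391/60) = 248/15.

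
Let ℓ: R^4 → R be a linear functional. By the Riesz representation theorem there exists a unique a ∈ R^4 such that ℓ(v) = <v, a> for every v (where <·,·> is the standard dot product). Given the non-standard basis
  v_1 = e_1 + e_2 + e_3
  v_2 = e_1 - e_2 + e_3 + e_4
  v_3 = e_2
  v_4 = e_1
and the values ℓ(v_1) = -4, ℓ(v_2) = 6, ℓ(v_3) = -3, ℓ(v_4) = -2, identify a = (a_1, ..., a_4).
a = (-2, -3, 1, 4)

Write a = (a_1, ..., a_4) in the standard basis. For each basis vector v_i, ℓ(v_i) = <v_i, a> is a linear equation in the a_j's. Collect the n equations into a matrix system V a = ℓ, where row i of V is v_i (expressed in the standard basis). Since V is invertible (lower-triangular with 1s on the diagonal, up to permutation), solve by back-substitution:
  V =
[[1, 1, 1, 0],
 [1, -1, 1, 1],
 [0, 1, 0, 0],
 [1, 0, 0, 0]]
  V a = (-4, 6, -3, -2)
Solving gives a = (-2, -3, 1, 4).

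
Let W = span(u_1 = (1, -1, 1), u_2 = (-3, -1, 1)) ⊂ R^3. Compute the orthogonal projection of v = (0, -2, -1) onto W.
proj_W(v) = (0, -1/2, 1/2)

Set up U = [u_1 | ... | u_2] ∈ R^(3×2). The projector onto W = col(U) is P = U (U^T U)^(-1) U^T.
Compute U^T U =
  [3, -1]
  [-1, 11],
and U^T v = (1, 1).
Solve U^T U · c = U^T v for the coefficients: c = (3/8, 1/8). The projection is proj_W(v) = U c.
Check: (v - proj_W(v)) · u_1 = 0  (should be 0).
Check: (v - proj_W(v)) · u_2 = 0  (should be 0).
Result: proj_W(v) = (0, -1/2, 1/2).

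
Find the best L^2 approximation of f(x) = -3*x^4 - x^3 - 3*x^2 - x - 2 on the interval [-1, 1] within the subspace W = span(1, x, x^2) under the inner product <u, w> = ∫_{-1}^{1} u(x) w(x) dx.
g(x) = -39*x^2/7 - 8*x/5 - 61/35

The best approximation g ∈ W is the orthogonal projection of f onto W. Writing g = a_0 + a_1 x + a_2 x^2, the coefficients solve the normal equations G · a = b where
  G_{ij} = <φ_i, φ_j> and b_i = <f, φ_i>, with φ_0 = 1, φ_1 = x, φ_2 = x^2.
G =
  [2, 0, 2/3]
  [0, 2/3, 0]
  [2/3, 0, 2/5],
b = (-36/5, -16/15, -356/105).
Solving gives a_0 = -61/35, a_1 = -8/5, a_2 = -39/7, so
  g(x) = -39*x^2/7 - 8*x/5 - 61/35.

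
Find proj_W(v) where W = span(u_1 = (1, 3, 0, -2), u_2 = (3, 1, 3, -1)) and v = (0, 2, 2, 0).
proj_W(v) = (31/27, 29/27, 8/9, -22/27)

Set up U = [u_1 | ... | u_2] ∈ R^(4×2). The projector onto W = col(U) is P = U (U^T U)^(-1) U^T.
Compute U^T U =
  [14, 8]
  [8, 20],
and U^T v = (6, 8).
Solve U^T U · c = U^T v for the coefficients: c = (7/27, 8/27). The projection is proj_W(v) = U c.
Check: (v - proj_W(v)) · u_1 = 0  (should be 0).
Check: (v - proj_W(v)) · u_2 = 0  (should be 0).
Result: proj_W(v) = (31/27, 29/27, 8/9, -22/27).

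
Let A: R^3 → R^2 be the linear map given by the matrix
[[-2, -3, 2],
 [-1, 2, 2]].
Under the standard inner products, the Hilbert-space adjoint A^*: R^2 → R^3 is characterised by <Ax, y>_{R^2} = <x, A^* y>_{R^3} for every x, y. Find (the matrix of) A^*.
A^* = A^T =
[[-2, -1],
 [-3, 2],
 [2, 2]]

For real matrices with standard dot products, the defining identity <Ax, y> = <x, A^* y> gives (Ax)^T y = x^T (A^*) y, i.e. x^T A^T y = x^T (A^*) y. Since this holds for all x, y, we must have A^* = A^T. Therefore
A^* =
[[-2, -1],
 [-3, 2],
 [2, 2]].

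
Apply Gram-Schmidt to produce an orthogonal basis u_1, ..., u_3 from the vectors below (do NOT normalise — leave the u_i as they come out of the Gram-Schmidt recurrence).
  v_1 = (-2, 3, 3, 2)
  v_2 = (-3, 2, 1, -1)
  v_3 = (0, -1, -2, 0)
Orthogonal basis:
  u_1 = (-2, 3, 3, 2)
  u_2 = (-2, 1/2, -1/2, -2)
  u_3 = (-127/221, 2/221, -206/221, 179/221)

Apply the Gram-Schmidt recurrence
  u_1 = v_1
  u_i = v_i − Σ_{j<i} ((v_i · u_j) / (u_j · u_j)) · u_j.

Step by step this gives:
  u_1 = (-2, 3, 3, 2)
  u_2 = (-2, 1/2, -1/2, -2)
  u_3 = (-127/221, 2/221, -206/221, 179/221)

Orthogonality check:
  u_2 · u_1 = 0 (should be 0)
  u_3 · u_1 = 0 (should be 0)
  u_3 · u_2 = 0 (should be 0)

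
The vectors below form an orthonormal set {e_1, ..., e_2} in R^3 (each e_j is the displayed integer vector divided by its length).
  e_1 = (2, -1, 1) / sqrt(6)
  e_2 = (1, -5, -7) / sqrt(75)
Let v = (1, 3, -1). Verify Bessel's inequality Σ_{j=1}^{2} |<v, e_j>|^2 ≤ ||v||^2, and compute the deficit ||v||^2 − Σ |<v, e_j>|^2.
Σ |<v, e_j>|^2 = 33/25; ||v||^2 = 11; deficit = 242/25

Write each e_j = u_j / sqrt(<u_j, u_j>) where u_j is the displayed integer vector. Then <v, e_j> = <v, u_j> / sqrt(<u_j, u_j>), so |<v, e_j>|^2 = <v, u_j>^2 / <u_j, u_j>.
Coefficients: <v, e_1> = -2/sqrt(6), <v, e_2> = -7/sqrt(75).
Square and sum: Σ |<v, e_j>|^2 = 33/25.
Compute ||v||^2 = v·v = 11.
Deficit = 11 − 33/25 = 242/25 ≥ 0, confirming Bessel's inequality. (The deficit equals ||v − Σ <v,e_j> e_j||^2, the squared distance from v to span{e_j}.)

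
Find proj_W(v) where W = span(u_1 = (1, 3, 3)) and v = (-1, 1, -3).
proj_W(v) = (-7/19, -21/19, -21/19)

Set up U = [u_1 | ... | u_1] ∈ R^(3×1). The projector onto W = col(U) is P = U (U^T U)^(-1) U^T.
Compute U^T U =
  [19],
and U^T v = (-7).
Solve U^T U · c = U^T v for the coefficients: c = (-7/19). The projection is proj_W(v) = U c.
Check: (v - proj_W(v)) · u_1 = 0  (should be 0).
Result: proj_W(v) = (-7/19, -21/19, -21/19).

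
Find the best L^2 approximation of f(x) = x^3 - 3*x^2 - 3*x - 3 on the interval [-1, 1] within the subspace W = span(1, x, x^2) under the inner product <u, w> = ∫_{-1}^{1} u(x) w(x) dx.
g(x) = -3*x^2 - 12*x/5 - 3

The best approximation g ∈ W is the orthogonal projection of f onto W. Writing g = a_0 + a_1 x + a_2 x^2, the coefficients solve the normal equations G · a = b where
  G_{ij} = <φ_i, φ_j> and b_i = <f, φ_i>, with φ_0 = 1, φ_1 = x, φ_2 = x^2.
G =
  [2, 0, 2/3]
  [0, 2/3, 0]
  [2/3, 0, 2/5],
b = (-8, -8/5, -16/5).
Solving gives a_0 = -3, a_1 = -12/5, a_2 = -3, so
  g(x) = -3*x^2 - 12*x/5 - 3.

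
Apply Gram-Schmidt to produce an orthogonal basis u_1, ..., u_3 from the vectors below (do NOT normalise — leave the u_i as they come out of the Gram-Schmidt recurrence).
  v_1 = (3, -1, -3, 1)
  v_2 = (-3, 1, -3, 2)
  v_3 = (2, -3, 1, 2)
Orthogonal basis:
  u_1 = (3, -1, -3, 1)
  u_2 = (-63/20, 21/20, -57/20, 39/20)
  u_3 = (-6/17, -113/51, 59/51, 118/51)

Apply the Gram-Schmidt recurrence
  u_1 = v_1
  u_i = v_i − Σ_{j<i} ((v_i · u_j) / (u_j · u_j)) · u_j.

Step by step this gives:
  u_1 = (3, -1, -3, 1)
  u_2 = (-63/20, 21/20, -57/20, 39/20)
  u_3 = (-6/17, -113/51, 59/51, 118/51)

Orthogonality check:
  u_2 · u_1 = 0 (should be 0)
  u_3 · u_1 = 0 (should be 0)
  u_3 · u_2 = 0 (should be 0)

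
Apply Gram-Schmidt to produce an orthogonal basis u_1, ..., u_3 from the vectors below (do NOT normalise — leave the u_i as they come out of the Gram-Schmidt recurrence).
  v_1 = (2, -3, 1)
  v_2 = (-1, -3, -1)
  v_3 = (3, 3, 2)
Orthogonal basis:
  u_1 = (2, -3, 1)
  u_2 = (-13/7, -12/7, -10/7)
  u_3 = (9/59, 3/118, -27/118)

Apply the Gram-Schmidt recurrence
  u_1 = v_1
  u_i = v_i − Σ_{j<i} ((v_i · u_j) / (u_j · u_j)) · u_j.

Step by step this gives:
  u_1 = (2, -3, 1)
  u_2 = (-13/7, -12/7, -10/7)
  u_3 = (9/59, 3/118, -27/118)

Orthogonality check:
  u_2 · u_1 = 0 (should be 0)
  u_3 · u_1 = 0 (should be 0)
  u_3 · u_2 = 0 (should be 0)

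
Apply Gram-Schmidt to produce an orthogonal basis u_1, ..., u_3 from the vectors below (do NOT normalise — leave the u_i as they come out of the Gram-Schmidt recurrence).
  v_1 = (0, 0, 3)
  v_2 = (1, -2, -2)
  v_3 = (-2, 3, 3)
Orthogonal basis:
  u_1 = (0, 0, 3)
  u_2 = (1, -2, 0)
  u_3 = (-2/5, -1/5, 0)

Apply the Gram-Schmidt recurrence
  u_1 = v_1
  u_i = v_i − Σ_{j<i} ((v_i · u_j) / (u_j · u_j)) · u_j.

Step by step this gives:
  u_1 = (0, 0, 3)
  u_2 = (1, -2, 0)
  u_3 = (-2/5, -1/5, 0)

Orthogonality check:
  u_2 · u_1 = 0 (should be 0)
  u_3 · u_1 = 0 (should be 0)
  u_3 · u_2 = 0 (should be 0)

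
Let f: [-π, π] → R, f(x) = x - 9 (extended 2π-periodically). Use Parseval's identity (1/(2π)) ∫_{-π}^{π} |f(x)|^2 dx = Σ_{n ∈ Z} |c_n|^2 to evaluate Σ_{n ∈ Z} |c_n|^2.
Σ |c_n|^2 = π^2/3 + 81

Expand and integrate term by term over [-π, π]:
  ∫ (x)^2 dx = 1·(2π^3/3); ∫ 2·1·(-9)·x dx = 0 (odd integrand); ∫ (-9)^2 dx = 81·2π.
So (1/(2π)) ∫_{-π}^{π} (x - 9)^2 dx = 1π^2/3 + 81 = π^2/3 + 81.
Parseval ⇒ Σ |c_n|^2 = π^2/3 + 81.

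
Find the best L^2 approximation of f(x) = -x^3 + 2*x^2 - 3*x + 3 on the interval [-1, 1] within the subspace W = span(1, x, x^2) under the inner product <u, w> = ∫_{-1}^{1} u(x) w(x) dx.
g(x) = 2*x^2 - 18*x/5 + 3

The best approximation g ∈ W is the orthogonal projection of f onto W. Writing g = a_0 + a_1 x + a_2 x^2, the coefficients solve the normal equations G · a = b where
  G_{ij} = <φ_i, φ_j> and b_i = <f, φ_i>, with φ_0 = 1, φ_1 = x, φ_2 = x^2.
G =
  [2, 0, 2/3]
  [0, 2/3, 0]
  [2/3, 0, 2/5],
b = (22/3, -12/5, 14/5).
Solving gives a_0 = 3, a_1 = -18/5, a_2 = 2, so
  g(x) = 2*x^2 - 18*x/5 + 3.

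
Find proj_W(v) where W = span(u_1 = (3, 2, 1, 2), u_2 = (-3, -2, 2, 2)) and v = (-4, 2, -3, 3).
proj_W(v) = (-474/329, -316/329, 169/329, 120/329)

Set up U = [u_1 | ... | u_2] ∈ R^(4×2). The projector onto W = col(U) is P = U (U^T U)^(-1) U^T.
Compute U^T U =
  [18, -7]
  [-7, 21],
and U^T v = (-5, 8).
Solve U^T U · c = U^T v for the coefficients: c = (-7/47, 109/329). The projection is proj_W(v) = U c.
Check: (v - proj_W(v)) · u_1 = 0  (should be 0).
Check: (v - proj_W(v)) · u_2 = 0  (should be 0).
Result: proj_W(v) = (-474/329, -316/329, 169/329, 120/329).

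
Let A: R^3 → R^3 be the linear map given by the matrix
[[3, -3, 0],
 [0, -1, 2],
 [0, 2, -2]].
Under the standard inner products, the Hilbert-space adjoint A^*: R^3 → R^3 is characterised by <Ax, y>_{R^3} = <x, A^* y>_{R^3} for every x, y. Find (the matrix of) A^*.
A^* = A^T =
[[3, 0, 0],
 [-3, -1, 2],
 [0, 2, -2]]

For real matrices with standard dot products, the defining identity <Ax, y> = <x, A^* y> gives (Ax)^T y = x^T (A^*) y, i.e. x^T A^T y = x^T (A^*) y. Since this holds for all x, y, we must have A^* = A^T. Therefore
A^* =
[[3, 0, 0],
 [-3, -1, 2],
 [0, 2, -2]].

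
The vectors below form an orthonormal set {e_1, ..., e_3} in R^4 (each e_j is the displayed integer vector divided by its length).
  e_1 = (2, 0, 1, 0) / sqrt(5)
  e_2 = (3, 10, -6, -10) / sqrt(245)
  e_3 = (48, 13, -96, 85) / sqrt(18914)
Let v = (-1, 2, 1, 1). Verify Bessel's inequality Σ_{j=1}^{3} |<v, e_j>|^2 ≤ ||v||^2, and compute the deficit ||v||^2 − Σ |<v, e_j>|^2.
Σ |<v, e_j>|^2 = 101/386; ||v||^2 = 7; deficit = 2601/386

Write each e_j = u_j / sqrt(<u_j, u_j>) where u_j is the displayed integer vector. Then <v, e_j> = <v, u_j> / sqrt(<u_j, u_j>), so |<v, e_j>|^2 = <v, u_j>^2 / <u_j, u_j>.
Coefficients: <v, e_1> = -1/sqrt(5), <v, e_2> = 1/sqrt(245), <v, e_3> = -33/sqrt(18914).
Square and sum: Σ |<v, e_j>|^2 = 101/386.
Compute ||v||^2 = v·v = 7.
Deficit = 7 − 101/386 = 2601/386 ≥ 0, confirming Bessel's inequality. (The deficit equals ||v − Σ <v,e_j> e_j||^2, the squared distance from v to span{e_j}.)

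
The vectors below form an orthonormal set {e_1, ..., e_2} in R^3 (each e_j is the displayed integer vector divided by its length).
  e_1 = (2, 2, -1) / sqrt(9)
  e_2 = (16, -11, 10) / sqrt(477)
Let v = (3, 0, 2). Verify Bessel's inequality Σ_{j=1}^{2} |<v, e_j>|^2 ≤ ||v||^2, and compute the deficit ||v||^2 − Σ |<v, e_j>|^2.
Σ |<v, e_j>|^2 = 608/53; ||v||^2 = 13; deficit = 81/53

Write each e_j = u_j / sqrt(<u_j, u_j>) where u_j is the displayed integer vector. Then <v, e_j> = <v, u_j> / sqrt(<u_j, u_j>), so |<v, e_j>|^2 = <v, u_j>^2 / <u_j, u_j>.
Coefficients: <v, e_1> = 4/sqrt(9), <v, e_2> = 68/sqrt(477).
Square and sum: Σ |<v, e_j>|^2 = 608/53.
Compute ||v||^2 = v·v = 13.
Deficit = 13 − 608/53 = 81/53 ≥ 0, confirming Bessel's inequality. (The deficit equals ||v − Σ <v,e_j> e_j||^2, the squared distance from v to span{e_j}.)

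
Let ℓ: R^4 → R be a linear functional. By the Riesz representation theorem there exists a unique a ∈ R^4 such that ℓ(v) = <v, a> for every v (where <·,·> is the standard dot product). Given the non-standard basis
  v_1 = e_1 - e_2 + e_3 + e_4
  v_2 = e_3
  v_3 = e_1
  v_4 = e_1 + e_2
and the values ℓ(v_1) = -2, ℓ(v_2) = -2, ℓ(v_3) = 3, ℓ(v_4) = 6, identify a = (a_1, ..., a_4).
a = (3, 3, -2, 0)

Write a = (a_1, ..., a_4) in the standard basis. For each basis vector v_i, ℓ(v_i) = <v_i, a> is a linear equation in the a_j's. Collect the n equations into a matrix system V a = ℓ, where row i of V is v_i (expressed in the standard basis). Since V is invertible (lower-triangular with 1s on the diagonal, up to permutation), solve by back-substitution:
  V =
[[1, -1, 1, 1],
 [0, 0, 1, 0],
 [1, 0, 0, 0],
 [1, 1, 0, 0]]
  V a = (-2, -2, 3, 6)
Solving gives a = (3, 3, -2, 0).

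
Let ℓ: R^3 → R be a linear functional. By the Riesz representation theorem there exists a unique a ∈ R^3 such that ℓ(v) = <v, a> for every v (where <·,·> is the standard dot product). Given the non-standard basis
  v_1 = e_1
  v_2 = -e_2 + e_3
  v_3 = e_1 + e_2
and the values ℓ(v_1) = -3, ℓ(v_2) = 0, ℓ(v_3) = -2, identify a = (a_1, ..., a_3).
a = (-3, 1, 1)

Write a = (a_1, ..., a_3) in the standard basis. For each basis vector v_i, ℓ(v_i) = <v_i, a> is a linear equation in the a_j's. Collect the n equations into a matrix system V a = ℓ, where row i of V is v_i (expressed in the standard basis). Since V is invertible (lower-triangular with 1s on the diagonal, up to permutation), solve by back-substitution:
  V =
[[1, 0, 0],
 [0, -1, 1],
 [1, 1, 0]]
  V a = (-3, 0, -2)
Solving gives a = (-3, 1, 1).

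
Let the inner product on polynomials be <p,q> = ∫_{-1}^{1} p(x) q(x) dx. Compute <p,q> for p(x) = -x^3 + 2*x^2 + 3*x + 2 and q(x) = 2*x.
<p,q> = 16/5

Expand the product: p(x)·q(x) = -2*x^4 + 4*x^3 + 6*x^2 + 4*x.
∫_{-1}^{1} of each monomial x^k gives [2/(k+1) if k even, 0 if k odd]. Integrating term-by-term (or equivalently evaluating the antiderivative F(x) = -2*x^5/5 + x^4 + 2*x^3 + 2*x^2 at the endpoints):
  F(1) − F(−1) = 23/5 − (7/5) = 16/5.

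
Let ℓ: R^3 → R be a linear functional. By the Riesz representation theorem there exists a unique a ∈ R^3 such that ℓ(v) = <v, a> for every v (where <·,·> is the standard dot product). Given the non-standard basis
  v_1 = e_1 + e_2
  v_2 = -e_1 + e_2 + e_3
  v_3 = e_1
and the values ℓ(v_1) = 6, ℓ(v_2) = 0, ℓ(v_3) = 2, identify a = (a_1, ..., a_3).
a = (2, 4, -2)

Write a = (a_1, ..., a_3) in the standard basis. For each basis vector v_i, ℓ(v_i) = <v_i, a> is a linear equation in the a_j's. Collect the n equations into a matrix system V a = ℓ, where row i of V is v_i (expressed in the standard basis). Since V is invertible (lower-triangular with 1s on the diagonal, up to permutation), solve by back-substitution:
  V =
[[1, 1, 0],
 [-1, 1, 1],
 [1, 0, 0]]
  V a = (6, 0, 2)
Solving gives a = (2, 4, -2).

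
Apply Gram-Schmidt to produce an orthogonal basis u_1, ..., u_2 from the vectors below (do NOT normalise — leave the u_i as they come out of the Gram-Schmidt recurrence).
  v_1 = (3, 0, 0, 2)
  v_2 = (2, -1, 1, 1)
Orthogonal basis:
  u_1 = (3, 0, 0, 2)
  u_2 = (2/13, -1, 1, -3/13)

Apply the Gram-Schmidt recurrence
  u_1 = v_1
  u_i = v_i − Σ_{j<i} ((v_i · u_j) / (u_j · u_j)) · u_j.

Step by step this gives:
  u_1 = (3, 0, 0, 2)
  u_2 = (2/13, -1, 1, -3/13)

Orthogonality check:
  u_2 · u_1 = 0 (should be 0)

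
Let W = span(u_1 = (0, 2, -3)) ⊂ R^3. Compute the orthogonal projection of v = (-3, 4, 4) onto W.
proj_W(v) = (0, -8/13, 12/13)

Set up U = [u_1 | ... | u_1] ∈ R^(3×1). The projector onto W = col(U) is P = U (U^T U)^(-1) U^T.
Compute U^T U =
  [13],
and U^T v = (-4).
Solve U^T U · c = U^T v for the coefficients: c = (-4/13). The projection is proj_W(v) = U c.
Check: (v - proj_W(v)) · u_1 = 0  (should be 0).
Result: proj_W(v) = (0, -8/13, 12/13).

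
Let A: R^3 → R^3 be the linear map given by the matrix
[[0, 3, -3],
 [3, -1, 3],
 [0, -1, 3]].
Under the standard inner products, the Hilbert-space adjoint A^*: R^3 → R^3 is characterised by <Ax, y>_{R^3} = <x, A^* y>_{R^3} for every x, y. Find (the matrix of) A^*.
A^* = A^T =
[[0, 3, 0],
 [3, -1, -1],
 [-3, 3, 3]]

For real matrices with standard dot products, the defining identity <Ax, y> = <x, A^* y> gives (Ax)^T y = x^T (A^*) y, i.e. x^T A^T y = x^T (A^*) y. Since this holds for all x, y, we must have A^* = A^T. Therefore
A^* =
[[0, 3, 0],
 [3, -1, -1],
 [-3, 3, 3]].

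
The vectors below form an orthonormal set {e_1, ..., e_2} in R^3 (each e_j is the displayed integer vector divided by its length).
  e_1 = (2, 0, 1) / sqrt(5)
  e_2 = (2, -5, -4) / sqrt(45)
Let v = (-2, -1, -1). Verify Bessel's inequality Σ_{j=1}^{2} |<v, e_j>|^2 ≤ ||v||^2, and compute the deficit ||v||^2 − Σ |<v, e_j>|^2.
Σ |<v, e_j>|^2 = 50/9; ||v||^2 = 6; deficit = 4/9

Write each e_j = u_j / sqrt(<u_j, u_j>) where u_j is the displayed integer vector. Then <v, e_j> = <v, u_j> / sqrt(<u_j, u_j>), so |<v, e_j>|^2 = <v, u_j>^2 / <u_j, u_j>.
Coefficients: <v, e_1> = -5/sqrt(5), <v, e_2> = 5/sqrt(45).
Square and sum: Σ |<v, e_j>|^2 = 50/9.
Compute ||v||^2 = v·v = 6.
Deficit = 6 − 50/9 = 4/9 ≥ 0, confirming Bessel's inequality. (The deficit equals ||v − Σ <v,e_j> e_j||^2, the squared distance from v to span{e_j}.)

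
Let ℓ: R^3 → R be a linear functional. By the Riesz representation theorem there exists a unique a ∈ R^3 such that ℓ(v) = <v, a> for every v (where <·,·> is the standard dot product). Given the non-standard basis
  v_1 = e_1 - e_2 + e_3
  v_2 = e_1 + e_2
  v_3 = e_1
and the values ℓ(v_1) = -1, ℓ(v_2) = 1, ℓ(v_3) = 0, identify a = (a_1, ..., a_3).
a = (0, 1, 0)

Write a = (a_1, ..., a_3) in the standard basis. For each basis vector v_i, ℓ(v_i) = <v_i, a> is a linear equation in the a_j's. Collect the n equations into a matrix system V a = ℓ, where row i of V is v_i (expressed in the standard basis). Since V is invertible (lower-triangular with 1s on the diagonal, up to permutation), solve by back-substitution:
  V =
[[1, -1, 1],
 [1, 1, 0],
 [1, 0, 0]]
  V a = (-1, 1, 0)
Solving gives a = (0, 1, 0).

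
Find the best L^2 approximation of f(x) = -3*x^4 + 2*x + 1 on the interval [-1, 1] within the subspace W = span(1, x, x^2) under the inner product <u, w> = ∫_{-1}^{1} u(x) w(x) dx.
g(x) = -18*x^2/7 + 2*x + 44/35

The best approximation g ∈ W is the orthogonal projection of f onto W. Writing g = a_0 + a_1 x + a_2 x^2, the coefficients solve the normal equations G · a = b where
  G_{ij} = <φ_i, φ_j> and b_i = <f, φ_i>, with φ_0 = 1, φ_1 = x, φ_2 = x^2.
G =
  [2, 0, 2/3]
  [0, 2/3, 0]
  [2/3, 0, 2/5],
b = (4/5, 4/3, -4/21).
Solving gives a_0 = 44/35, a_1 = 2, a_2 = -18/7, so
  g(x) = -18*x^2/7 + 2*x + 44/35.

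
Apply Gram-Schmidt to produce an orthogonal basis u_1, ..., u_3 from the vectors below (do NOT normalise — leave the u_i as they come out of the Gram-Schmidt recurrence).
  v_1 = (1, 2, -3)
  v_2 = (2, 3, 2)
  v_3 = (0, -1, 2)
Orthogonal basis:
  u_1 = (1, 2, -3)
  u_2 = (13/7, 19/7, 17/7)
  u_3 = (1/3, -8/39, -1/39)

Apply the Gram-Schmidt recurrence
  u_1 = v_1
  u_i = v_i − Σ_{j<i} ((v_i · u_j) / (u_j · u_j)) · u_j.

Step by step this gives:
  u_1 = (1, 2, -3)
  u_2 = (13/7, 19/7, 17/7)
  u_3 = (1/3, -8/39, -1/39)

Orthogonality check:
  u_2 · u_1 = 0 (should be 0)
  u_3 · u_1 = 0 (should be 0)
  u_3 · u_2 = 0 (should be 0)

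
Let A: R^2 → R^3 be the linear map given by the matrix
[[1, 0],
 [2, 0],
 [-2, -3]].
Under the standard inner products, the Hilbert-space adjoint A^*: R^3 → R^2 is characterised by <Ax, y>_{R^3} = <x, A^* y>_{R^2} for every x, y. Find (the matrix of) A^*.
A^* = A^T =
[[1, 2, -2],
 [0, 0, -3]]

For real matrices with standard dot products, the defining identity <Ax, y> = <x, A^* y> gives (Ax)^T y = x^T (A^*) y, i.e. x^T A^T y = x^T (A^*) y. Since this holds for all x, y, we must have A^* = A^T. Therefore
A^* =
[[1, 2, -2],
 [0, 0, -3]].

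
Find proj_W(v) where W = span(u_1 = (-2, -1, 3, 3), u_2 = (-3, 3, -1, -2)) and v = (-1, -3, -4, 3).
proj_W(v) = (520/493, -514/493, 166/493, 338/493)

Set up U = [u_1 | ... | u_2] ∈ R^(4×2). The projector onto W = col(U) is P = U (U^T U)^(-1) U^T.
Compute U^T U =
  [23, -6]
  [-6, 23],
and U^T v = (2, -8).
Solve U^T U · c = U^T v for the coefficients: c = (-2/493, -172/493). The projection is proj_W(v) = U c.
Check: (v - proj_W(v)) · u_1 = 0  (should be 0).
Check: (v - proj_W(v)) · u_2 = 0  (should be 0).
Result: proj_W(v) = (520/493, -514/493, 166/493, 338/493).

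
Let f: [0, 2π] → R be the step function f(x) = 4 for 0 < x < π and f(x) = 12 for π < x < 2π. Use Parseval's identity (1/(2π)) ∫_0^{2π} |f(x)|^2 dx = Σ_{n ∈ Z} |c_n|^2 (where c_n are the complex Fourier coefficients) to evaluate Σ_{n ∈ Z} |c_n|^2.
Σ |c_n|^2 = 80

Parseval equates the L^2 energy of f (normalised by 1/(2π)) with the ℓ^2 sum of its Fourier coefficients: (1/(2π)) ∫_0^{2π} |f|^2 = Σ |c_n|^2.
Compute the left side: (1/(2π)) [∫_0^π 4^2 dx + ∫_π^{2π} 12^2 dx] = (1/(2π)) · (16π + 144π) = (16 + 144)/2 = 80.
So Σ_{n ∈ Z} |c_n|^2 = 80.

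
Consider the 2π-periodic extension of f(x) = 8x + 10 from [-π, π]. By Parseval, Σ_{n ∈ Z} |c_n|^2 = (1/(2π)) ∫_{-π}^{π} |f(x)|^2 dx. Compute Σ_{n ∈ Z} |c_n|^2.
Σ |c_n|^2 = 64π^2/3 + 100

Expand and integrate term by term over [-π, π]:
  ∫ (8x)^2 dx = 64·(2π^3/3); ∫ 2·8·(10)·x dx = 0 (odd integrand); ∫ 10^2 dx = 100·2π.
So (1/(2π)) ∫_{-π}^{π} (8x + 10)^2 dx = 64π^2/3 + 100 = 64π^2/3 + 100.
Parseval ⇒ Σ |c_n|^2 = 64π^2/3 + 100.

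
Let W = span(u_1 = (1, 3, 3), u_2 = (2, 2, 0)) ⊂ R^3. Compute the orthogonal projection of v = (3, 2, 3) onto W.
proj_W(v) = (39/22, 71/22, 24/11)

Set up U = [u_1 | ... | u_2] ∈ R^(3×2). The projector onto W = col(U) is P = U (U^T U)^(-1) U^T.
Compute U^T U =
  [19, 8]
  [8, 8],
and U^T v = (18, 10).
Solve U^T U · c = U^T v for the coefficients: c = (8/11, 23/44). The projection is proj_W(v) = U c.
Check: (v - proj_W(v)) · u_1 = 0  (should be 0).
Check: (v - proj_W(v)) · u_2 = 0  (should be 0).
Result: proj_W(v) = (39/22, 71/22, 24/11).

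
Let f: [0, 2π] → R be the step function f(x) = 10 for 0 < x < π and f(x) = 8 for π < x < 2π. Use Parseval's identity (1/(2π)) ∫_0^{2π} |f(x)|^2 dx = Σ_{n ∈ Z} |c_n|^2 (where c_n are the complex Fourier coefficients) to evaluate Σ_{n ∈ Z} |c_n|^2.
Σ |c_n|^2 = 82

Parseval equates the L^2 energy of f (normalised by 1/(2π)) with the ℓ^2 sum of its Fourier coefficients: (1/(2π)) ∫_0^{2π} |f|^2 = Σ |c_n|^2.
Compute the left side: (1/(2π)) [∫_0^π 10^2 dx + ∫_π^{2π} 8^2 dx] = (1/(2π)) · (100π + 64π) = (100 + 64)/2 = 82.
So Σ_{n ∈ Z} |c_n|^2 = 82.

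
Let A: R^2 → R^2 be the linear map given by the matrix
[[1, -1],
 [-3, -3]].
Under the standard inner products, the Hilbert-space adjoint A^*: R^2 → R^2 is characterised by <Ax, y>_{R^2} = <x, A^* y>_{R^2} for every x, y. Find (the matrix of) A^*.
A^* = A^T =
[[1, -3],
 [-1, -3]]

For real matrices with standard dot products, the defining identity <Ax, y> = <x, A^* y> gives (Ax)^T y = x^T (A^*) y, i.e. x^T A^T y = x^T (A^*) y. Since this holds for all x, y, we must have A^* = A^T. Therefore
A^* =
[[1, -3],
 [-1, -3]].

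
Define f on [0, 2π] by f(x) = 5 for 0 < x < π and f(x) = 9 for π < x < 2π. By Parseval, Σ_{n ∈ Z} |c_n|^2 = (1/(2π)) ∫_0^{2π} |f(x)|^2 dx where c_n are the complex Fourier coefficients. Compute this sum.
Σ |c_n|^2 = 53

Parseval equates the L^2 energy of f (normalised by 1/(2π)) with the ℓ^2 sum of its Fourier coefficients: (1/(2π)) ∫_0^{2π} |f|^2 = Σ |c_n|^2.
Compute the left side: (1/(2π)) [∫_0^π 5^2 dx + ∫_π^{2π} 9^2 dx] = (1/(2π)) · (25π + 81π) = (25 + 81)/2 = 53.
So Σ_{n ∈ Z} |c_n|^2 = 53.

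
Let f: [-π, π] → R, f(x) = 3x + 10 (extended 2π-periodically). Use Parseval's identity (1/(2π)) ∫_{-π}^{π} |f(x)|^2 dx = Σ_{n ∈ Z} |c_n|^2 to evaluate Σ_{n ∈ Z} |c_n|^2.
Σ |c_n|^2 = 3π^2 + 100

Expand and integrate term by term over [-π, π]:
  ∫ (3x)^2 dx = 9·(2π^3/3); ∫ 2·3·(10)·x dx = 0 (odd integrand); ∫ 10^2 dx = 100·2π.
So (1/(2π)) ∫_{-π}^{π} (3x + 10)^2 dx = 9π^2/3 + 100 = 3π^2 + 100.
Parseval ⇒ Σ |c_n|^2 = 3π^2 + 100.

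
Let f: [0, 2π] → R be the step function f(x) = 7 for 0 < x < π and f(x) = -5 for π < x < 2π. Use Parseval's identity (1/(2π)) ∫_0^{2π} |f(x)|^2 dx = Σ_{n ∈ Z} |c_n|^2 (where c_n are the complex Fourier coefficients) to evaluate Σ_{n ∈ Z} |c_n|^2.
Σ |c_n|^2 = 37

Parseval equates the L^2 energy of f (normalised by 1/(2π)) with the ℓ^2 sum of its Fourier coefficients: (1/(2π)) ∫_0^{2π} |f|^2 = Σ |c_n|^2.
Compute the left side: (1/(2π)) [∫_0^π 7^2 dx + ∫_π^{2π} (-5)^2 dx] = (1/(2π)) · (49π + 25π) = (49 + 25)/2 = 37.
So Σ_{n ∈ Z} |c_n|^2 = 37.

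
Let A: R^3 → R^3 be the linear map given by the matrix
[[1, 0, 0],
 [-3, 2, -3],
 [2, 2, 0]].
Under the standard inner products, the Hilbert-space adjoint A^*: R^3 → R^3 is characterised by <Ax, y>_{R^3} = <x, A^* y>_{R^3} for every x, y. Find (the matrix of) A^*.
A^* = A^T =
[[1, -3, 2],
 [0, 2, 2],
 [0, -3, 0]]

For real matrices with standard dot products, the defining identity <Ax, y> = <x, A^* y> gives (Ax)^T y = x^T (A^*) y, i.e. x^T A^T y = x^T (A^*) y. Since this holds for all x, y, we must have A^* = A^T. Therefore
A^* =
[[1, -3, 2],
 [0, 2, 2],
 [0, -3, 0]].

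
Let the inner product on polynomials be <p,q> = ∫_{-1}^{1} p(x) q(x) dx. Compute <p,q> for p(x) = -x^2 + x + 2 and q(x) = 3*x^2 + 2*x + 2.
<p,q> = 54/5

Expand the product: p(x)·q(x) = -3*x^4 + x^3 + 6*x^2 + 6*x + 4.
∫_{-1}^{1} of each monomial x^k gives [2/(k+1) if k even, 0 if k odd]. Integrating term-by-term (or equivalently evaluating the antiderivative F(x) = -3*x^5/5 + x^4/4 + 2*x^3 + 3*x^2 + 4*x at the endpoints):
  F(1) − F(−1) = 173/20 − (-43/20) = 54/5.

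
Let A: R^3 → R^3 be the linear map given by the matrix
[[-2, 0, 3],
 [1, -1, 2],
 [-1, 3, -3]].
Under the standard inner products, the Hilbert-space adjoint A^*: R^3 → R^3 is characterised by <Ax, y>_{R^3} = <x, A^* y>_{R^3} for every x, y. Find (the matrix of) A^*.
A^* = A^T =
[[-2, 1, -1],
 [0, -1, 3],
 [3, 2, -3]]

For real matrices with standard dot products, the defining identity <Ax, y> = <x, A^* y> gives (Ax)^T y = x^T (A^*) y, i.e. x^T A^T y = x^T (A^*) y. Since this holds for all x, y, we must have A^* = A^T. Therefore
A^* =
[[-2, 1, -1],
 [0, -1, 3],
 [3, 2, -3]].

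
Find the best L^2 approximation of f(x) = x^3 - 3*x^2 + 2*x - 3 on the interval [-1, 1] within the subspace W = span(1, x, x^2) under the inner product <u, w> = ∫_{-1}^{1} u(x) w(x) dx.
g(x) = -3*x^2 + 13*x/5 - 3

The best approximation g ∈ W is the orthogonal projection of f onto W. Writing g = a_0 + a_1 x + a_2 x^2, the coefficients solve the normal equations G · a = b where
  G_{ij} = <φ_i, φ_j> and b_i = <f, φ_i>, with φ_0 = 1, φ_1 = x, φ_2 = x^2.
G =
  [2, 0, 2/3]
  [0, 2/3, 0]
  [2/3, 0, 2/5],
b = (-8, 26/15, -16/5).
Solving gives a_0 = -3, a_1 = 13/5, a_2 = -3, so
  g(x) = -3*x^2 + 13*x/5 - 3.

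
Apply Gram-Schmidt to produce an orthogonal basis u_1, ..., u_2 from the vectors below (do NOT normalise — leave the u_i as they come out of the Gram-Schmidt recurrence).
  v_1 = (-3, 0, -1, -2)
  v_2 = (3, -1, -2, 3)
Orthogonal basis:
  u_1 = (-3, 0, -1, -2)
  u_2 = (3/14, -1, -41/14, 8/7)

Apply the Gram-Schmidt recurrence
  u_1 = v_1
  u_i = v_i − Σ_{j<i} ((v_i · u_j) / (u_j · u_j)) · u_j.

Step by step this gives:
  u_1 = (-3, 0, -1, -2)
  u_2 = (3/14, -1, -41/14, 8/7)

Orthogonality check:
  u_2 · u_1 = 0 (should be 0)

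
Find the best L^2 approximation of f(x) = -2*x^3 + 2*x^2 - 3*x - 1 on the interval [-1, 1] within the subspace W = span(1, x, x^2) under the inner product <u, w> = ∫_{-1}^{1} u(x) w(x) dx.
g(x) = 2*x^2 - 21*x/5 - 1

The best approximation g ∈ W is the orthogonal projection of f onto W. Writing g = a_0 + a_1 x + a_2 x^2, the coefficients solve the normal equations G · a = b where
  G_{ij} = <φ_i, φ_j> and b_i = <f, φ_i>, with φ_0 = 1, φ_1 = x, φ_2 = x^2.
G =
  [2, 0, 2/3]
  [0, 2/3, 0]
  [2/3, 0, 2/5],
b = (-2/3, -14/5, 2/15).
Solving gives a_0 = -1, a_1 = -21/5, a_2 = 2, so
  g(x) = 2*x^2 - 21*x/5 - 1.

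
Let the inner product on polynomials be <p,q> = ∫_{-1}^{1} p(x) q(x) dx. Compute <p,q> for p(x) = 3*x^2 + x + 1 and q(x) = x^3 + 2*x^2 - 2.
<p,q> = -58/15

Expand the product: p(x)·q(x) = 3*x^5 + 7*x^4 + 3*x^3 - 4*x^2 - 2*x - 2.
∫_{-1}^{1} of each monomial x^k gives [2/(k+1) if k even, 0 if k odd]. Integrating term-by-term (or equivalently evaluating the antiderivative F(x) = x^6/2 + 7*x^5/5 + 3*x^4/4 - 4*x^3/3 - x^2 - 2*x at the endpoints):
  F(1) − F(−1) = -101/60 − (131/60) = -58/15.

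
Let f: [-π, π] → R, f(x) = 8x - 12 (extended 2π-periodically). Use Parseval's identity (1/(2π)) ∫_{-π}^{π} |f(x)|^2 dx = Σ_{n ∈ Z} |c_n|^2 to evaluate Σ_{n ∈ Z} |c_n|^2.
Σ |c_n|^2 = 64π^2/3 + 144

Expand and integrate term by term over [-π, π]:
  ∫ (8x)^2 dx = 64·(2π^3/3); ∫ 2·8·(-12)·x dx = 0 (odd integrand); ∫ (-12)^2 dx = 144·2π.
So (1/(2π)) ∫_{-π}^{π} (8x - 12)^2 dx = 64π^2/3 + 144 = 64π^2/3 + 144.
Parseval ⇒ Σ |c_n|^2 = 64π^2/3 + 144.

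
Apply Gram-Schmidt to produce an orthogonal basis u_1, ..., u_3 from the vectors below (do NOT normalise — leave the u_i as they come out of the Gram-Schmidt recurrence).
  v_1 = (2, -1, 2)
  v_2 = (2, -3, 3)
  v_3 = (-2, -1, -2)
Orthogonal basis:
  u_1 = (2, -1, 2)
  u_2 = (-8/9, -14/9, 1/9)
  u_3 = (12/29, -8/29, -16/29)

Apply the Gram-Schmidt recurrence
  u_1 = v_1
  u_i = v_i − Σ_{j<i} ((v_i · u_j) / (u_j · u_j)) · u_j.

Step by step this gives:
  u_1 = (2, -1, 2)
  u_2 = (-8/9, -14/9, 1/9)
  u_3 = (12/29, -8/29, -16/29)

Orthogonality check:
  u_2 · u_1 = 0 (should be 0)
  u_3 · u_1 = 0 (should be 0)
  u_3 · u_2 = 0 (should be 0)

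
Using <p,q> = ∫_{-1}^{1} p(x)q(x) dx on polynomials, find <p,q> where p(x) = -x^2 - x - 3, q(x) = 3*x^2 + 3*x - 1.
<p,q> = -38/15

Expand the product: p(x)·q(x) = -3*x^4 - 6*x^3 - 11*x^2 - 8*x + 3.
∫_{-1}^{1} of each monomial x^k gives [2/(k+1) if k even, 0 if k odd]. Integrating term-by-term (or equivalently evaluating the antiderivative F(x) = -3*x^5/5 - 3*x^4/2 - 11*x^3/3 - 4*x^2 + 3*x at the endpoints):
  F(1) − F(−1) = -203/30 − (-127/30) = -38/15.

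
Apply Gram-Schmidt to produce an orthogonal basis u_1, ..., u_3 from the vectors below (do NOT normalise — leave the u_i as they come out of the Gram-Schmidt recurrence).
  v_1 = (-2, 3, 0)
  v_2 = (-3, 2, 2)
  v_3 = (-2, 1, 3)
Orthogonal basis:
  u_1 = (-2, 3, 0)
  u_2 = (-15/13, -10/13, 2)
  u_3 = (6/11, 4/11, 5/11)

Apply the Gram-Schmidt recurrence
  u_1 = v_1
  u_i = v_i − Σ_{j<i} ((v_i · u_j) / (u_j · u_j)) · u_j.

Step by step this gives:
  u_1 = (-2, 3, 0)
  u_2 = (-15/13, -10/13, 2)
  u_3 = (6/11, 4/11, 5/11)

Orthogonality check:
  u_2 · u_1 = 0 (should be 0)
  u_3 · u_1 = 0 (should be 0)
  u_3 · u_2 = 0 (should be 0)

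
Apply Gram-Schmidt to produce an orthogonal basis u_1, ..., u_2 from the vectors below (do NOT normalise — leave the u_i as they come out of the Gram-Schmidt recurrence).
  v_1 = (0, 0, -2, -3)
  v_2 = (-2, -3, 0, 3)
Orthogonal basis:
  u_1 = (0, 0, -2, -3)
  u_2 = (-2, -3, -18/13, 12/13)

Apply the Gram-Schmidt recurrence
  u_1 = v_1
  u_i = v_i − Σ_{j<i} ((v_i · u_j) / (u_j · u_j)) · u_j.

Step by step this gives:
  u_1 = (0, 0, -2, -3)
  u_2 = (-2, -3, -18/13, 12/13)

Orthogonality check:
  u_2 · u_1 = 0 (should be 0)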